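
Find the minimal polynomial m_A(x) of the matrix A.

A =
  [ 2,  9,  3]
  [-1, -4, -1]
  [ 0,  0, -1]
x^2 + 2*x + 1

The characteristic polynomial is χ_A(x) = (x + 1)^3, so the eigenvalues are known. The minimal polynomial is
  m_A(x) = Π_λ (x − λ)^{k_λ}
where k_λ is the size of the *largest* Jordan block for λ (equivalently, the smallest k with (A − λI)^k v = 0 for every generalised eigenvector v of λ).

  λ = -1: largest Jordan block has size 2, contributing (x + 1)^2

So m_A(x) = (x + 1)^2 = x^2 + 2*x + 1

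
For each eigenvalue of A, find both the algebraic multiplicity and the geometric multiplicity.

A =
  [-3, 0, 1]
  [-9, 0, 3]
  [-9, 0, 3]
λ = 0: alg = 3, geom = 2

Step 1 — factor the characteristic polynomial to read off the algebraic multiplicities:
  χ_A(x) = x^3

Step 2 — compute geometric multiplicities via the rank-nullity identity g(λ) = n − rank(A − λI):
  rank(A − (0)·I) = 1, so dim ker(A − (0)·I) = n − 1 = 2

Summary:
  λ = 0: algebraic multiplicity = 3, geometric multiplicity = 2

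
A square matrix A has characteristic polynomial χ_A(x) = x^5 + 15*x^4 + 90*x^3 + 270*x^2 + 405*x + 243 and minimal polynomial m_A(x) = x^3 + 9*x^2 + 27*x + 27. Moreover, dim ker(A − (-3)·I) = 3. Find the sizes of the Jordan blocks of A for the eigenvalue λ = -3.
Block sizes for λ = -3: [3, 1, 1]

Step 1 — from the characteristic polynomial, algebraic multiplicity of λ = -3 is 5. From dim ker(A − (-3)·I) = 3, there are exactly 3 Jordan blocks for λ = -3.
Step 2 — from the minimal polynomial, the factor (x + 3)^3 tells us the largest block for λ = -3 has size 3.
Step 3 — with total size 5, 3 blocks, and largest block 3, the block sizes (in nonincreasing order) are [3, 1, 1].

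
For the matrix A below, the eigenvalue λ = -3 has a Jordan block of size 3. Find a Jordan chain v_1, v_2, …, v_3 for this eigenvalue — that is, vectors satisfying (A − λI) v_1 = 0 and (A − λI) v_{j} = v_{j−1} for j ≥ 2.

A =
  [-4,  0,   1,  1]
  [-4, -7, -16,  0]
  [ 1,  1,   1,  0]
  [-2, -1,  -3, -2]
A Jordan chain for λ = -3 of length 3:
v_1 = (0, 4, -1, 1)ᵀ
v_2 = (-1, -4, 1, -2)ᵀ
v_3 = (1, 0, 0, 0)ᵀ

Let N = A − (-3)·I. We want v_3 with N^3 v_3 = 0 but N^2 v_3 ≠ 0; then v_{j-1} := N · v_j for j = 3, …, 2.

Pick v_3 = (1, 0, 0, 0)ᵀ.
Then v_2 = N · v_3 = (-1, -4, 1, -2)ᵀ.
Then v_1 = N · v_2 = (0, 4, -1, 1)ᵀ.

Sanity check: (A − (-3)·I) v_1 = (0, 0, 0, 0)ᵀ = 0. ✓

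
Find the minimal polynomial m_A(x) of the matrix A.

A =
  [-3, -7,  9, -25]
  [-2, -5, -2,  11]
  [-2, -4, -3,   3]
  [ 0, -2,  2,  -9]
x^2 + 10*x + 25

The characteristic polynomial is χ_A(x) = (x + 5)^4, so the eigenvalues are known. The minimal polynomial is
  m_A(x) = Π_λ (x − λ)^{k_λ}
where k_λ is the size of the *largest* Jordan block for λ (equivalently, the smallest k with (A − λI)^k v = 0 for every generalised eigenvector v of λ).

  λ = -5: largest Jordan block has size 2, contributing (x + 5)^2

So m_A(x) = (x + 5)^2 = x^2 + 10*x + 25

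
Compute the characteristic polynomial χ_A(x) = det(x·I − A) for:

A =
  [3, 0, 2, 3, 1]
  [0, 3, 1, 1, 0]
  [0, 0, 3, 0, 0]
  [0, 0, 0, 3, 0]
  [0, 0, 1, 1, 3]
x^5 - 15*x^4 + 90*x^3 - 270*x^2 + 405*x - 243

Expanding det(x·I − A) (e.g. by cofactor expansion or by noting that A is similar to its Jordan form J, which has the same characteristic polynomial as A) gives
  χ_A(x) = x^5 - 15*x^4 + 90*x^3 - 270*x^2 + 405*x - 243
which factors as (x - 3)^5. The eigenvalues (with algebraic multiplicities) are λ = 3 with multiplicity 5.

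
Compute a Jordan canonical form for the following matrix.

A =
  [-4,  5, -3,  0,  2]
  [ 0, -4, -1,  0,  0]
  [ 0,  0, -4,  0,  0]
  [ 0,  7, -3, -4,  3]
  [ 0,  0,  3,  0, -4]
J_3(-4) ⊕ J_2(-4)

The characteristic polynomial is
  det(x·I − A) = x^5 + 20*x^4 + 160*x^3 + 640*x^2 + 1280*x + 1024 = (x + 4)^5

Eigenvalues and multiplicities (the geometric multiplicity of λ is n − rank(A − λI), which equals the number of Jordan blocks for λ):
  λ = -4: algebraic multiplicity = 5, geometric multiplicity = 2

Determining the block sizes for each eigenvalue:
  λ = -4: with am = 5 and gm = 2, the partition is not yet determined (e.g. several partitions of 5 into 2 parts exist). Let N = A − (-4)·I. Computing rank(N^1) = 3, rank(N^2) = 1, rank(N^3) = 0; the number of blocks of size ≥ j is rank(N^{j−1}) − rank(N^j), giving [2, 2, 1]. So we have 1 block(s) of size 3, 1 block(s) of size 2 → block sizes [3, 2]

Assembling the blocks gives a Jordan form
J =
  [-4,  1,  0,  0,  0]
  [ 0, -4,  1,  0,  0]
  [ 0,  0, -4,  0,  0]
  [ 0,  0,  0, -4,  1]
  [ 0,  0,  0,  0, -4]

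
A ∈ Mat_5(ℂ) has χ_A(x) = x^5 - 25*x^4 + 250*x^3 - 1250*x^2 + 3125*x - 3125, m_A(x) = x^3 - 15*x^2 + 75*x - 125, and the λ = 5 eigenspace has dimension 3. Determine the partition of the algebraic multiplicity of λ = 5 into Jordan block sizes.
Block sizes for λ = 5: [3, 1, 1]

Step 1 — from the characteristic polynomial, algebraic multiplicity of λ = 5 is 5. From dim ker(A − (5)·I) = 3, there are exactly 3 Jordan blocks for λ = 5.
Step 2 — from the minimal polynomial, the factor (x − 5)^3 tells us the largest block for λ = 5 has size 3.
Step 3 — with total size 5, 3 blocks, and largest block 3, the block sizes (in nonincreasing order) are [3, 1, 1].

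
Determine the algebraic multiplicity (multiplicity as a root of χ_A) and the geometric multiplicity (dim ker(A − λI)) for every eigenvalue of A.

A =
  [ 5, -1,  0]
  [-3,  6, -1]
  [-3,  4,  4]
λ = 5: alg = 3, geom = 1

Step 1 — factor the characteristic polynomial to read off the algebraic multiplicities:
  χ_A(x) = (x - 5)^3

Step 2 — compute geometric multiplicities via the rank-nullity identity g(λ) = n − rank(A − λI):
  rank(A − (5)·I) = 2, so dim ker(A − (5)·I) = n − 2 = 1

Summary:
  λ = 5: algebraic multiplicity = 3, geometric multiplicity = 1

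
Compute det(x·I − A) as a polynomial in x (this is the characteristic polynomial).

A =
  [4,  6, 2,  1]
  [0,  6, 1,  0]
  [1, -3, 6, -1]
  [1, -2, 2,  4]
x^4 - 20*x^3 + 150*x^2 - 500*x + 625

Expanding det(x·I − A) (e.g. by cofactor expansion or by noting that A is similar to its Jordan form J, which has the same characteristic polynomial as A) gives
  χ_A(x) = x^4 - 20*x^3 + 150*x^2 - 500*x + 625
which factors as (x - 5)^4. The eigenvalues (with algebraic multiplicities) are λ = 5 with multiplicity 4.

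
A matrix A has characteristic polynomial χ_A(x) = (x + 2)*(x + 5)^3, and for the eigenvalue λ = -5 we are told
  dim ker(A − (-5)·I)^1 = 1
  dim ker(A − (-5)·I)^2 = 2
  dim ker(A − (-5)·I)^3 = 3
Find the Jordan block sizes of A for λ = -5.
Block sizes for λ = -5: [3]

From the dimensions of kernels of powers, the number of Jordan blocks of size at least j is d_j − d_{j−1} where d_j = dim ker(N^j) (with d_0 = 0). Computing the differences gives [1, 1, 1].
The number of blocks of size exactly k is (#blocks of size ≥ k) − (#blocks of size ≥ k + 1), so the partition is: 1 block(s) of size 3.
In nonincreasing order the block sizes are [3].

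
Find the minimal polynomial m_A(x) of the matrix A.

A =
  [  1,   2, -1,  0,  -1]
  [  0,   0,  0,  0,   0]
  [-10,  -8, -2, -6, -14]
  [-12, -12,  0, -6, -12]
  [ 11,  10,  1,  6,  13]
x^3 - 6*x^2

The characteristic polynomial is χ_A(x) = x^4*(x - 6), so the eigenvalues are known. The minimal polynomial is
  m_A(x) = Π_λ (x − λ)^{k_λ}
where k_λ is the size of the *largest* Jordan block for λ (equivalently, the smallest k with (A − λI)^k v = 0 for every generalised eigenvector v of λ).

  λ = 0: largest Jordan block has size 2, contributing (x − 0)^2
  λ = 6: largest Jordan block has size 1, contributing (x − 6)

So m_A(x) = x^2*(x - 6) = x^3 - 6*x^2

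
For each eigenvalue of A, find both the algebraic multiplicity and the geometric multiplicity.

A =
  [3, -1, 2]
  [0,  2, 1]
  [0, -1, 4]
λ = 3: alg = 3, geom = 1

Step 1 — factor the characteristic polynomial to read off the algebraic multiplicities:
  χ_A(x) = (x - 3)^3

Step 2 — compute geometric multiplicities via the rank-nullity identity g(λ) = n − rank(A − λI):
  rank(A − (3)·I) = 2, so dim ker(A − (3)·I) = n − 2 = 1

Summary:
  λ = 3: algebraic multiplicity = 3, geometric multiplicity = 1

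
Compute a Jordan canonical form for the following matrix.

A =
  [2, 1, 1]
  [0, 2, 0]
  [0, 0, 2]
J_2(2) ⊕ J_1(2)

The characteristic polynomial is
  det(x·I − A) = x^3 - 6*x^2 + 12*x - 8 = (x - 2)^3

Eigenvalues and multiplicities (the geometric multiplicity of λ is n − rank(A − λI), which equals the number of Jordan blocks for λ):
  λ = 2: algebraic multiplicity = 3, geometric multiplicity = 2

Determining the block sizes for each eigenvalue:
  λ = 2: 2 blocks summing to 3 forces exactly one block of size 2 and the rest size 1 → block sizes [2, 1]

Assembling the blocks gives a Jordan form
J =
  [2, 1, 0]
  [0, 2, 0]
  [0, 0, 2]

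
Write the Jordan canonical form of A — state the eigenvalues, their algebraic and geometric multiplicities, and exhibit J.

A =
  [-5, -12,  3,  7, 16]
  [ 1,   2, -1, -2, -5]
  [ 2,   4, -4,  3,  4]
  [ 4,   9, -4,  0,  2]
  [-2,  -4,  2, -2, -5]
J_1(-3) ⊕ J_1(-3) ⊕ J_3(-2)

The characteristic polynomial is
  det(x·I − A) = x^5 + 12*x^4 + 57*x^3 + 134*x^2 + 156*x + 72 = (x + 2)^3*(x + 3)^2

Eigenvalues and multiplicities (the geometric multiplicity of λ is n − rank(A − λI), which equals the number of Jordan blocks for λ):
  λ = -3: algebraic multiplicity = 2, geometric multiplicity = 2
  λ = -2: algebraic multiplicity = 3, geometric multiplicity = 1

Determining the block sizes for each eigenvalue:
  λ = -3: gm = am = 2, so every block has size 1 → block sizes [1, 1]
  λ = -2: one block (gm = 1), so the single block has size am = 3 → block sizes [3]

Assembling the blocks gives a Jordan form
J =
  [-3,  0,  0,  0,  0]
  [ 0, -3,  0,  0,  0]
  [ 0,  0, -2,  1,  0]
  [ 0,  0,  0, -2,  1]
  [ 0,  0,  0,  0, -2]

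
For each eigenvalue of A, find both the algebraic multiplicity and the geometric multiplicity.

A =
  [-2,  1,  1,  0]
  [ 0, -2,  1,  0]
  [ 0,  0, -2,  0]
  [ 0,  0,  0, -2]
λ = -2: alg = 4, geom = 2

Step 1 — factor the characteristic polynomial to read off the algebraic multiplicities:
  χ_A(x) = (x + 2)^4

Step 2 — compute geometric multiplicities via the rank-nullity identity g(λ) = n − rank(A − λI):
  rank(A − (-2)·I) = 2, so dim ker(A − (-2)·I) = n − 2 = 2

Summary:
  λ = -2: algebraic multiplicity = 4, geometric multiplicity = 2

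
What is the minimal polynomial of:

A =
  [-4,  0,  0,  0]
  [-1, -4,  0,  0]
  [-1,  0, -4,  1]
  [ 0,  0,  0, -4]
x^2 + 8*x + 16

The characteristic polynomial is χ_A(x) = (x + 4)^4, so the eigenvalues are known. The minimal polynomial is
  m_A(x) = Π_λ (x − λ)^{k_λ}
where k_λ is the size of the *largest* Jordan block for λ (equivalently, the smallest k with (A − λI)^k v = 0 for every generalised eigenvector v of λ).

  λ = -4: largest Jordan block has size 2, contributing (x + 4)^2

So m_A(x) = (x + 4)^2 = x^2 + 8*x + 16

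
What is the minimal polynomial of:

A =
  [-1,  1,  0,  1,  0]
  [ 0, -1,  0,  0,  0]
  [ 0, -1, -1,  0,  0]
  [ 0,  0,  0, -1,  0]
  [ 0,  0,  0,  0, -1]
x^2 + 2*x + 1

The characteristic polynomial is χ_A(x) = (x + 1)^5, so the eigenvalues are known. The minimal polynomial is
  m_A(x) = Π_λ (x − λ)^{k_λ}
where k_λ is the size of the *largest* Jordan block for λ (equivalently, the smallest k with (A − λI)^k v = 0 for every generalised eigenvector v of λ).

  λ = -1: largest Jordan block has size 2, contributing (x + 1)^2

So m_A(x) = (x + 1)^2 = x^2 + 2*x + 1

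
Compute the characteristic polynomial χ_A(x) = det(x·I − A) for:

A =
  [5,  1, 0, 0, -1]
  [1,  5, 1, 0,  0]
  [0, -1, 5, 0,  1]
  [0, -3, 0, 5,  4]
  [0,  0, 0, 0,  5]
x^5 - 25*x^4 + 250*x^3 - 1250*x^2 + 3125*x - 3125

Expanding det(x·I − A) (e.g. by cofactor expansion or by noting that A is similar to its Jordan form J, which has the same characteristic polynomial as A) gives
  χ_A(x) = x^5 - 25*x^4 + 250*x^3 - 1250*x^2 + 3125*x - 3125
which factors as (x - 5)^5. The eigenvalues (with algebraic multiplicities) are λ = 5 with multiplicity 5.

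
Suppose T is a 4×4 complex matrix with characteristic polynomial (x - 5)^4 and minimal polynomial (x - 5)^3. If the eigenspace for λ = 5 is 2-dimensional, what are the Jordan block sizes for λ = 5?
Block sizes for λ = 5: [3, 1]

Step 1 — from the characteristic polynomial, algebraic multiplicity of λ = 5 is 4. From dim ker(T − (5)·I) = 2, there are exactly 2 Jordan blocks for λ = 5.
Step 2 — from the minimal polynomial, the factor (x − 5)^3 tells us the largest block for λ = 5 has size 3.
Step 3 — with total size 4, 2 blocks, and largest block 3, the block sizes (in nonincreasing order) are [3, 1].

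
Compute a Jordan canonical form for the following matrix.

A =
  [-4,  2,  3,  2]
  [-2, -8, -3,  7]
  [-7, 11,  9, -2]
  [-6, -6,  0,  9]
J_2(0) ⊕ J_2(3)

The characteristic polynomial is
  det(x·I − A) = x^4 - 6*x^3 + 9*x^2 = x^2*(x - 3)^2

Eigenvalues and multiplicities (the geometric multiplicity of λ is n − rank(A − λI), which equals the number of Jordan blocks for λ):
  λ = 0: algebraic multiplicity = 2, geometric multiplicity = 1
  λ = 3: algebraic multiplicity = 2, geometric multiplicity = 1

Determining the block sizes for each eigenvalue:
  λ = 0: one block (gm = 1), so the single block has size am = 2 → block sizes [2]
  λ = 3: one block (gm = 1), so the single block has size am = 2 → block sizes [2]

Assembling the blocks gives a Jordan form
J =
  [0, 1, 0, 0]
  [0, 0, 0, 0]
  [0, 0, 3, 1]
  [0, 0, 0, 3]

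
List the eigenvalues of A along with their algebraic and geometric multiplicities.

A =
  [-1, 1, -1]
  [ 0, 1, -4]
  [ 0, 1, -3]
λ = -1: alg = 3, geom = 1

Step 1 — factor the characteristic polynomial to read off the algebraic multiplicities:
  χ_A(x) = (x + 1)^3

Step 2 — compute geometric multiplicities via the rank-nullity identity g(λ) = n − rank(A − λI):
  rank(A − (-1)·I) = 2, so dim ker(A − (-1)·I) = n − 2 = 1

Summary:
  λ = -1: algebraic multiplicity = 3, geometric multiplicity = 1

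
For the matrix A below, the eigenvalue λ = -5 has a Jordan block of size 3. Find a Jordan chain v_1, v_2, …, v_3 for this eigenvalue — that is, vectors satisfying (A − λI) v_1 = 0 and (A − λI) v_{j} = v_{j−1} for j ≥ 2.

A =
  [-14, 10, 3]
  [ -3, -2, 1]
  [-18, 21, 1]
A Jordan chain for λ = -5 of length 3:
v_1 = (-3, 0, -9)ᵀ
v_2 = (-9, -3, -18)ᵀ
v_3 = (1, 0, 0)ᵀ

Let N = A − (-5)·I. We want v_3 with N^3 v_3 = 0 but N^2 v_3 ≠ 0; then v_{j-1} := N · v_j for j = 3, …, 2.

Pick v_3 = (1, 0, 0)ᵀ.
Then v_2 = N · v_3 = (-9, -3, -18)ᵀ.
Then v_1 = N · v_2 = (-3, 0, -9)ᵀ.

Sanity check: (A − (-5)·I) v_1 = (0, 0, 0)ᵀ = 0. ✓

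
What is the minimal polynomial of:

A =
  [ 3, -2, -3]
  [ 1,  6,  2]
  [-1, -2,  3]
x^3 - 12*x^2 + 48*x - 64

The characteristic polynomial is χ_A(x) = (x - 4)^3, so the eigenvalues are known. The minimal polynomial is
  m_A(x) = Π_λ (x − λ)^{k_λ}
where k_λ is the size of the *largest* Jordan block for λ (equivalently, the smallest k with (A − λI)^k v = 0 for every generalised eigenvector v of λ).

  λ = 4: largest Jordan block has size 3, contributing (x − 4)^3

So m_A(x) = (x - 4)^3 = x^3 - 12*x^2 + 48*x - 64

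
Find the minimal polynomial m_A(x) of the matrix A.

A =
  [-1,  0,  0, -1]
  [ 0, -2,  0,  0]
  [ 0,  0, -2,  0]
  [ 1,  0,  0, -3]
x^2 + 4*x + 4

The characteristic polynomial is χ_A(x) = (x + 2)^4, so the eigenvalues are known. The minimal polynomial is
  m_A(x) = Π_λ (x − λ)^{k_λ}
where k_λ is the size of the *largest* Jordan block for λ (equivalently, the smallest k with (A − λI)^k v = 0 for every generalised eigenvector v of λ).

  λ = -2: largest Jordan block has size 2, contributing (x + 2)^2

So m_A(x) = (x + 2)^2 = x^2 + 4*x + 4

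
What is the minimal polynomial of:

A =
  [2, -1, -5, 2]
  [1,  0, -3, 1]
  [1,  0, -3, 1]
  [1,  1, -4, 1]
x^2

The characteristic polynomial is χ_A(x) = x^4, so the eigenvalues are known. The minimal polynomial is
  m_A(x) = Π_λ (x − λ)^{k_λ}
where k_λ is the size of the *largest* Jordan block for λ (equivalently, the smallest k with (A − λI)^k v = 0 for every generalised eigenvector v of λ).

  λ = 0: largest Jordan block has size 2, contributing (x − 0)^2

So m_A(x) = x^2 = x^2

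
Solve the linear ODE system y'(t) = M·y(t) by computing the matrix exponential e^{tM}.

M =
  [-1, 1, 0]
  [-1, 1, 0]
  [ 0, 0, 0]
e^{tM} =
  [1 - t, t, 0]
  [-t, t + 1, 0]
  [0, 0, 1]

Strategy: write M = P · J · P⁻¹ where J is a Jordan canonical form, so e^{tM} = P · e^{tJ} · P⁻¹, and e^{tJ} can be computed block-by-block.

M has Jordan form
J =
  [0, 1, 0]
  [0, 0, 0]
  [0, 0, 0]
(up to reordering of blocks).

Per-block formulas:
  For a 2×2 Jordan block J_2(0): exp(t · J_2(0)) = e^(0t)·(I + t·N), where N is the 2×2 nilpotent shift.
  For a 1×1 block at λ = 0: exp(t · [0]) = [e^(0t)].

After assembling e^{tJ} and conjugating by P, we get:

e^{tM} =
  [1 - t, t, 0]
  [-t, t + 1, 0]
  [0, 0, 1]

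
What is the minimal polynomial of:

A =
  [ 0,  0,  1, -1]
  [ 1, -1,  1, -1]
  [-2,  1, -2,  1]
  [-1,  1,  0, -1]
x^2 + 2*x + 1

The characteristic polynomial is χ_A(x) = (x + 1)^4, so the eigenvalues are known. The minimal polynomial is
  m_A(x) = Π_λ (x − λ)^{k_λ}
where k_λ is the size of the *largest* Jordan block for λ (equivalently, the smallest k with (A − λI)^k v = 0 for every generalised eigenvector v of λ).

  λ = -1: largest Jordan block has size 2, contributing (x + 1)^2

So m_A(x) = (x + 1)^2 = x^2 + 2*x + 1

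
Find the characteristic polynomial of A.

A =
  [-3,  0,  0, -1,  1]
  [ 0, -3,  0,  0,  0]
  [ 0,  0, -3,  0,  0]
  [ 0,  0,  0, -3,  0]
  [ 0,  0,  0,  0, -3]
x^5 + 15*x^4 + 90*x^3 + 270*x^2 + 405*x + 243

Expanding det(x·I − A) (e.g. by cofactor expansion or by noting that A is similar to its Jordan form J, which has the same characteristic polynomial as A) gives
  χ_A(x) = x^5 + 15*x^4 + 90*x^3 + 270*x^2 + 405*x + 243
which factors as (x + 3)^5. The eigenvalues (with algebraic multiplicities) are λ = -3 with multiplicity 5.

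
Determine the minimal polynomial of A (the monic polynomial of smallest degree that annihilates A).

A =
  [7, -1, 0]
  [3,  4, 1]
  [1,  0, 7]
x^3 - 18*x^2 + 108*x - 216

The characteristic polynomial is χ_A(x) = (x - 6)^3, so the eigenvalues are known. The minimal polynomial is
  m_A(x) = Π_λ (x − λ)^{k_λ}
where k_λ is the size of the *largest* Jordan block for λ (equivalently, the smallest k with (A − λI)^k v = 0 for every generalised eigenvector v of λ).

  λ = 6: largest Jordan block has size 3, contributing (x − 6)^3

So m_A(x) = (x - 6)^3 = x^3 - 18*x^2 + 108*x - 216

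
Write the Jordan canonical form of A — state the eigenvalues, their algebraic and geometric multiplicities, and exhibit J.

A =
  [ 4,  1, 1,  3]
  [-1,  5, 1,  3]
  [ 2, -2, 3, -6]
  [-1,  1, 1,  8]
J_3(5) ⊕ J_1(5)

The characteristic polynomial is
  det(x·I − A) = x^4 - 20*x^3 + 150*x^2 - 500*x + 625 = (x - 5)^4

Eigenvalues and multiplicities (the geometric multiplicity of λ is n − rank(A − λI), which equals the number of Jordan blocks for λ):
  λ = 5: algebraic multiplicity = 4, geometric multiplicity = 2

Determining the block sizes for each eigenvalue:
  λ = 5: with am = 4 and gm = 2, the partition is not yet determined (e.g. several partitions of 4 into 2 parts exist). Let N = A − (5)·I. Computing rank(N^1) = 2, rank(N^2) = 1, rank(N^3) = 0; the number of blocks of size ≥ j is rank(N^{j−1}) − rank(N^j), giving [2, 1, 1]. So we have 1 block(s) of size 3, 1 block(s) of size 1 → block sizes [3, 1]

Assembling the blocks gives a Jordan form
J =
  [5, 1, 0, 0]
  [0, 5, 1, 0]
  [0, 0, 5, 0]
  [0, 0, 0, 5]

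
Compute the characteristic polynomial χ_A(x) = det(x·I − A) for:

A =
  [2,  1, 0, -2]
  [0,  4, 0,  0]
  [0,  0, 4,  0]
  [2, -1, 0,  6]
x^4 - 16*x^3 + 96*x^2 - 256*x + 256

Expanding det(x·I − A) (e.g. by cofactor expansion or by noting that A is similar to its Jordan form J, which has the same characteristic polynomial as A) gives
  χ_A(x) = x^4 - 16*x^3 + 96*x^2 - 256*x + 256
which factors as (x - 4)^4. The eigenvalues (with algebraic multiplicities) are λ = 4 with multiplicity 4.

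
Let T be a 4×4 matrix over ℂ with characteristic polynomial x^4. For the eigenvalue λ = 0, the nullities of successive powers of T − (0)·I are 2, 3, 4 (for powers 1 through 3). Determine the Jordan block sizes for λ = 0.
Block sizes for λ = 0: [3, 1]

From the dimensions of kernels of powers, the number of Jordan blocks of size at least j is d_j − d_{j−1} where d_j = dim ker(N^j) (with d_0 = 0). Computing the differences gives [2, 1, 1].
The number of blocks of size exactly k is (#blocks of size ≥ k) − (#blocks of size ≥ k + 1), so the partition is: 1 block(s) of size 1, 1 block(s) of size 3.
In nonincreasing order the block sizes are [3, 1].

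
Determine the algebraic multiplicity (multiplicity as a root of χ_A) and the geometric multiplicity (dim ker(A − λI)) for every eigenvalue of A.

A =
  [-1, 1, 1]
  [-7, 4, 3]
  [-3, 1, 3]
λ = 2: alg = 3, geom = 1

Step 1 — factor the characteristic polynomial to read off the algebraic multiplicities:
  χ_A(x) = (x - 2)^3

Step 2 — compute geometric multiplicities via the rank-nullity identity g(λ) = n − rank(A − λI):
  rank(A − (2)·I) = 2, so dim ker(A − (2)·I) = n − 2 = 1

Summary:
  λ = 2: algebraic multiplicity = 3, geometric multiplicity = 1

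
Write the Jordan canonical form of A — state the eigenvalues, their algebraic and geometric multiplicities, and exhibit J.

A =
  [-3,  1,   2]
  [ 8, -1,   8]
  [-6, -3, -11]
J_2(-5) ⊕ J_1(-5)

The characteristic polynomial is
  det(x·I − A) = x^3 + 15*x^2 + 75*x + 125 = (x + 5)^3

Eigenvalues and multiplicities (the geometric multiplicity of λ is n − rank(A − λI), which equals the number of Jordan blocks for λ):
  λ = -5: algebraic multiplicity = 3, geometric multiplicity = 2

Determining the block sizes for each eigenvalue:
  λ = -5: 2 blocks summing to 3 forces exactly one block of size 2 and the rest size 1 → block sizes [2, 1]

Assembling the blocks gives a Jordan form
J =
  [-5,  1,  0]
  [ 0, -5,  0]
  [ 0,  0, -5]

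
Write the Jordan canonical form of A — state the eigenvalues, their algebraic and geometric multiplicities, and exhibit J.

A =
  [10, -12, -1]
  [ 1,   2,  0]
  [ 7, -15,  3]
J_3(5)

The characteristic polynomial is
  det(x·I − A) = x^3 - 15*x^2 + 75*x - 125 = (x - 5)^3

Eigenvalues and multiplicities (the geometric multiplicity of λ is n − rank(A − λI), which equals the number of Jordan blocks for λ):
  λ = 5: algebraic multiplicity = 3, geometric multiplicity = 1

Determining the block sizes for each eigenvalue:
  λ = 5: one block (gm = 1), so the single block has size am = 3 → block sizes [3]

Assembling the blocks gives a Jordan form
J =
  [5, 1, 0]
  [0, 5, 1]
  [0, 0, 5]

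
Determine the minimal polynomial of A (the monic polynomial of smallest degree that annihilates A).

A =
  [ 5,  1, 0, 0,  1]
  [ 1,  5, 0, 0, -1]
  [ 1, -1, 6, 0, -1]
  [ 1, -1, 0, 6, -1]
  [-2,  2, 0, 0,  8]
x^2 - 12*x + 36

The characteristic polynomial is χ_A(x) = (x - 6)^5, so the eigenvalues are known. The minimal polynomial is
  m_A(x) = Π_λ (x − λ)^{k_λ}
where k_λ is the size of the *largest* Jordan block for λ (equivalently, the smallest k with (A − λI)^k v = 0 for every generalised eigenvector v of λ).

  λ = 6: largest Jordan block has size 2, contributing (x − 6)^2

So m_A(x) = (x - 6)^2 = x^2 - 12*x + 36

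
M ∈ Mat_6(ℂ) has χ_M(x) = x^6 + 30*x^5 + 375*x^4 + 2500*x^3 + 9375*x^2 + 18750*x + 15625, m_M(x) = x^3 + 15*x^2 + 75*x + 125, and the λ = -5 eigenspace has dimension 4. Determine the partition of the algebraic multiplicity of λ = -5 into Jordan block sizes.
Block sizes for λ = -5: [3, 1, 1, 1]

Step 1 — from the characteristic polynomial, algebraic multiplicity of λ = -5 is 6. From dim ker(M − (-5)·I) = 4, there are exactly 4 Jordan blocks for λ = -5.
Step 2 — from the minimal polynomial, the factor (x + 5)^3 tells us the largest block for λ = -5 has size 3.
Step 3 — with total size 6, 4 blocks, and largest block 3, the block sizes (in nonincreasing order) are [3, 1, 1, 1].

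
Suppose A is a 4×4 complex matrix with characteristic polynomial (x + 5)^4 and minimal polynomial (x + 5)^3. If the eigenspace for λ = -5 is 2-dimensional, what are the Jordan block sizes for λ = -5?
Block sizes for λ = -5: [3, 1]

Step 1 — from the characteristic polynomial, algebraic multiplicity of λ = -5 is 4. From dim ker(A − (-5)·I) = 2, there are exactly 2 Jordan blocks for λ = -5.
Step 2 — from the minimal polynomial, the factor (x + 5)^3 tells us the largest block for λ = -5 has size 3.
Step 3 — with total size 4, 2 blocks, and largest block 3, the block sizes (in nonincreasing order) are [3, 1].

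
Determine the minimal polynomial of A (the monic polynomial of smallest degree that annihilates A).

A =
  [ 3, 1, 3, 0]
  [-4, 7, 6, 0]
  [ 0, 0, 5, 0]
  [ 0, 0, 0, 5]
x^2 - 10*x + 25

The characteristic polynomial is χ_A(x) = (x - 5)^4, so the eigenvalues are known. The minimal polynomial is
  m_A(x) = Π_λ (x − λ)^{k_λ}
where k_λ is the size of the *largest* Jordan block for λ (equivalently, the smallest k with (A − λI)^k v = 0 for every generalised eigenvector v of λ).

  λ = 5: largest Jordan block has size 2, contributing (x − 5)^2

So m_A(x) = (x - 5)^2 = x^2 - 10*x + 25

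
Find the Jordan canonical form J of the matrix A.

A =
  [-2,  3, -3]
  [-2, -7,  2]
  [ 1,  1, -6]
J_2(-5) ⊕ J_1(-5)

The characteristic polynomial is
  det(x·I − A) = x^3 + 15*x^2 + 75*x + 125 = (x + 5)^3

Eigenvalues and multiplicities (the geometric multiplicity of λ is n − rank(A − λI), which equals the number of Jordan blocks for λ):
  λ = -5: algebraic multiplicity = 3, geometric multiplicity = 2

Determining the block sizes for each eigenvalue:
  λ = -5: 2 blocks summing to 3 forces exactly one block of size 2 and the rest size 1 → block sizes [2, 1]

Assembling the blocks gives a Jordan form
J =
  [-5,  1,  0]
  [ 0, -5,  0]
  [ 0,  0, -5]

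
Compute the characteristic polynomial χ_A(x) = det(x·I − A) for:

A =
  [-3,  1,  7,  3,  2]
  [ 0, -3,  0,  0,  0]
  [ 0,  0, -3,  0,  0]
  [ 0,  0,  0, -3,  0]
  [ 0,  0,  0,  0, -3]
x^5 + 15*x^4 + 90*x^3 + 270*x^2 + 405*x + 243

Expanding det(x·I − A) (e.g. by cofactor expansion or by noting that A is similar to its Jordan form J, which has the same characteristic polynomial as A) gives
  χ_A(x) = x^5 + 15*x^4 + 90*x^3 + 270*x^2 + 405*x + 243
which factors as (x + 3)^5. The eigenvalues (with algebraic multiplicities) are λ = -3 with multiplicity 5.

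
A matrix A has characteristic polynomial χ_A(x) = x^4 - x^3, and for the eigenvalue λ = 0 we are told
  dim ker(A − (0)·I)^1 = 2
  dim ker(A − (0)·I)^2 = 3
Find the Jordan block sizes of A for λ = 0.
Block sizes for λ = 0: [2, 1]

From the dimensions of kernels of powers, the number of Jordan blocks of size at least j is d_j − d_{j−1} where d_j = dim ker(N^j) (with d_0 = 0). Computing the differences gives [2, 1].
The number of blocks of size exactly k is (#blocks of size ≥ k) − (#blocks of size ≥ k + 1), so the partition is: 1 block(s) of size 1, 1 block(s) of size 2.
In nonincreasing order the block sizes are [2, 1].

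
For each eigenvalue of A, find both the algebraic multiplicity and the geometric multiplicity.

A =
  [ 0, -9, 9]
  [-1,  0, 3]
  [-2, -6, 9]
λ = 3: alg = 3, geom = 2

Step 1 — factor the characteristic polynomial to read off the algebraic multiplicities:
  χ_A(x) = (x - 3)^3

Step 2 — compute geometric multiplicities via the rank-nullity identity g(λ) = n − rank(A − λI):
  rank(A − (3)·I) = 1, so dim ker(A − (3)·I) = n − 1 = 2

Summary:
  λ = 3: algebraic multiplicity = 3, geometric multiplicity = 2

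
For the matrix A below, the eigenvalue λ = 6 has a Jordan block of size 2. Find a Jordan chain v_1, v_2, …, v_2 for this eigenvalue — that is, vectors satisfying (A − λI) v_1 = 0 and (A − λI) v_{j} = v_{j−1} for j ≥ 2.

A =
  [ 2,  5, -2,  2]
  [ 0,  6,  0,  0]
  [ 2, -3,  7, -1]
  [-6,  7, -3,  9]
A Jordan chain for λ = 6 of length 2:
v_1 = (-4, 0, 2, -6)ᵀ
v_2 = (1, 0, 0, 0)ᵀ

Let N = A − (6)·I. We want v_2 with N^2 v_2 = 0 but N^1 v_2 ≠ 0; then v_{j-1} := N · v_j for j = 2, …, 2.

Pick v_2 = (1, 0, 0, 0)ᵀ.
Then v_1 = N · v_2 = (-4, 0, 2, -6)ᵀ.

Sanity check: (A − (6)·I) v_1 = (0, 0, 0, 0)ᵀ = 0. ✓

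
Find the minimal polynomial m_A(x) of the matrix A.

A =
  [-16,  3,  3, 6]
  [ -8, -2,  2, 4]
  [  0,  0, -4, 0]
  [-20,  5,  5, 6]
x^2 + 8*x + 16

The characteristic polynomial is χ_A(x) = (x + 4)^4, so the eigenvalues are known. The minimal polynomial is
  m_A(x) = Π_λ (x − λ)^{k_λ}
where k_λ is the size of the *largest* Jordan block for λ (equivalently, the smallest k with (A − λI)^k v = 0 for every generalised eigenvector v of λ).

  λ = -4: largest Jordan block has size 2, contributing (x + 4)^2

So m_A(x) = (x + 4)^2 = x^2 + 8*x + 16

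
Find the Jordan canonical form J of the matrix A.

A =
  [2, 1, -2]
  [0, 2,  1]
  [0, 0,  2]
J_3(2)

The characteristic polynomial is
  det(x·I − A) = x^3 - 6*x^2 + 12*x - 8 = (x - 2)^3

Eigenvalues and multiplicities (the geometric multiplicity of λ is n − rank(A − λI), which equals the number of Jordan blocks for λ):
  λ = 2: algebraic multiplicity = 3, geometric multiplicity = 1

Determining the block sizes for each eigenvalue:
  λ = 2: one block (gm = 1), so the single block has size am = 3 → block sizes [3]

Assembling the blocks gives a Jordan form
J =
  [2, 1, 0]
  [0, 2, 1]
  [0, 0, 2]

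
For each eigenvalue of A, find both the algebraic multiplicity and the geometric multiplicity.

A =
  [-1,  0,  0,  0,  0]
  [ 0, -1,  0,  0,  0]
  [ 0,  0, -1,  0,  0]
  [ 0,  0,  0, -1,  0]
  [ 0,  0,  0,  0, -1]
λ = -1: alg = 5, geom = 5

Step 1 — factor the characteristic polynomial to read off the algebraic multiplicities:
  χ_A(x) = (x + 1)^5

Step 2 — compute geometric multiplicities via the rank-nullity identity g(λ) = n − rank(A − λI):
  rank(A − (-1)·I) = 0, so dim ker(A − (-1)·I) = n − 0 = 5

Summary:
  λ = -1: algebraic multiplicity = 5, geometric multiplicity = 5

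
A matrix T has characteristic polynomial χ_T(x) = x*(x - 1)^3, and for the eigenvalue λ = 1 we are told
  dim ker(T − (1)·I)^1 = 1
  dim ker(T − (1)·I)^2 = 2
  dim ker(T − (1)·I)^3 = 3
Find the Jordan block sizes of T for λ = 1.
Block sizes for λ = 1: [3]

From the dimensions of kernels of powers, the number of Jordan blocks of size at least j is d_j − d_{j−1} where d_j = dim ker(N^j) (with d_0 = 0). Computing the differences gives [1, 1, 1].
The number of blocks of size exactly k is (#blocks of size ≥ k) − (#blocks of size ≥ k + 1), so the partition is: 1 block(s) of size 3.
In nonincreasing order the block sizes are [3].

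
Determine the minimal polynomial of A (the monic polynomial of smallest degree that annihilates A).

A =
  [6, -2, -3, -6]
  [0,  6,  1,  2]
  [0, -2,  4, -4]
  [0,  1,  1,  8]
x^3 - 18*x^2 + 108*x - 216

The characteristic polynomial is χ_A(x) = (x - 6)^4, so the eigenvalues are known. The minimal polynomial is
  m_A(x) = Π_λ (x − λ)^{k_λ}
where k_λ is the size of the *largest* Jordan block for λ (equivalently, the smallest k with (A − λI)^k v = 0 for every generalised eigenvector v of λ).

  λ = 6: largest Jordan block has size 3, contributing (x − 6)^3

So m_A(x) = (x - 6)^3 = x^3 - 18*x^2 + 108*x - 216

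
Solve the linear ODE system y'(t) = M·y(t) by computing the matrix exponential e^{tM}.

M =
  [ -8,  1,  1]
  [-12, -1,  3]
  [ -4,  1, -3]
e^{tM} =
  [-4*t*exp(-4*t) + exp(-4*t), t*exp(-4*t), t*exp(-4*t)]
  [-12*t*exp(-4*t), 3*t*exp(-4*t) + exp(-4*t), 3*t*exp(-4*t)]
  [-4*t*exp(-4*t), t*exp(-4*t), t*exp(-4*t) + exp(-4*t)]

Strategy: write M = P · J · P⁻¹ where J is a Jordan canonical form, so e^{tM} = P · e^{tJ} · P⁻¹, and e^{tJ} can be computed block-by-block.

M has Jordan form
J =
  [-4,  1,  0]
  [ 0, -4,  0]
  [ 0,  0, -4]
(up to reordering of blocks).

Per-block formulas:
  For a 1×1 block at λ = -4: exp(t · [-4]) = [e^(-4t)].
  For a 2×2 Jordan block J_2(-4): exp(t · J_2(-4)) = e^(-4t)·(I + t·N), where N is the 2×2 nilpotent shift.

After assembling e^{tJ} and conjugating by P, we get:

e^{tM} =
  [-4*t*exp(-4*t) + exp(-4*t), t*exp(-4*t), t*exp(-4*t)]
  [-12*t*exp(-4*t), 3*t*exp(-4*t) + exp(-4*t), 3*t*exp(-4*t)]
  [-4*t*exp(-4*t), t*exp(-4*t), t*exp(-4*t) + exp(-4*t)]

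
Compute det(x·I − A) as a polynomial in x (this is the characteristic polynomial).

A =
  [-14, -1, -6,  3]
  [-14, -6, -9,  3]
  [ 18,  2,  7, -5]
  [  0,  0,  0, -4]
x^4 + 17*x^3 + 108*x^2 + 304*x + 320

Expanding det(x·I − A) (e.g. by cofactor expansion or by noting that A is similar to its Jordan form J, which has the same characteristic polynomial as A) gives
  χ_A(x) = x^4 + 17*x^3 + 108*x^2 + 304*x + 320
which factors as (x + 4)^3*(x + 5). The eigenvalues (with algebraic multiplicities) are λ = -5 with multiplicity 1, λ = -4 with multiplicity 3.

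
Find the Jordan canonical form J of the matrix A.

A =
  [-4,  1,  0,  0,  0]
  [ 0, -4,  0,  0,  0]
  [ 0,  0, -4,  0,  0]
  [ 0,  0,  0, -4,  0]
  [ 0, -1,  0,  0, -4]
J_2(-4) ⊕ J_1(-4) ⊕ J_1(-4) ⊕ J_1(-4)

The characteristic polynomial is
  det(x·I − A) = x^5 + 20*x^4 + 160*x^3 + 640*x^2 + 1280*x + 1024 = (x + 4)^5

Eigenvalues and multiplicities (the geometric multiplicity of λ is n − rank(A − λI), which equals the number of Jordan blocks for λ):
  λ = -4: algebraic multiplicity = 5, geometric multiplicity = 4

Determining the block sizes for each eigenvalue:
  λ = -4: 4 blocks summing to 5 forces exactly one block of size 2 and the rest size 1 → block sizes [2, 1, 1, 1]

Assembling the blocks gives a Jordan form
J =
  [-4,  1,  0,  0,  0]
  [ 0, -4,  0,  0,  0]
  [ 0,  0, -4,  0,  0]
  [ 0,  0,  0, -4,  0]
  [ 0,  0,  0,  0, -4]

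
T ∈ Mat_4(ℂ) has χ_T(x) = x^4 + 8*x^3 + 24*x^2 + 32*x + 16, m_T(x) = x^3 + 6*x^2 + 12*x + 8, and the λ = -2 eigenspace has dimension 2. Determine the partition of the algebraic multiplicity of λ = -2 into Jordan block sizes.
Block sizes for λ = -2: [3, 1]

Step 1 — from the characteristic polynomial, algebraic multiplicity of λ = -2 is 4. From dim ker(T − (-2)·I) = 2, there are exactly 2 Jordan blocks for λ = -2.
Step 2 — from the minimal polynomial, the factor (x + 2)^3 tells us the largest block for λ = -2 has size 3.
Step 3 — with total size 4, 2 blocks, and largest block 3, the block sizes (in nonincreasing order) are [3, 1].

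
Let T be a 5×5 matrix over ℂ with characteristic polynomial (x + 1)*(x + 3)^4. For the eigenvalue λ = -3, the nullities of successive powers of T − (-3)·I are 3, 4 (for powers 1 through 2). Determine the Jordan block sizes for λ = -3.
Block sizes for λ = -3: [2, 1, 1]

From the dimensions of kernels of powers, the number of Jordan blocks of size at least j is d_j − d_{j−1} where d_j = dim ker(N^j) (with d_0 = 0). Computing the differences gives [3, 1].
The number of blocks of size exactly k is (#blocks of size ≥ k) − (#blocks of size ≥ k + 1), so the partition is: 2 block(s) of size 1, 1 block(s) of size 2.
In nonincreasing order the block sizes are [2, 1, 1].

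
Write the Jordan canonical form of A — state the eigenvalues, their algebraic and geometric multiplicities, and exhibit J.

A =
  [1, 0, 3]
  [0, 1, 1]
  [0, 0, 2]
J_1(1) ⊕ J_1(1) ⊕ J_1(2)

The characteristic polynomial is
  det(x·I − A) = x^3 - 4*x^2 + 5*x - 2 = (x - 2)*(x - 1)^2

Eigenvalues and multiplicities (the geometric multiplicity of λ is n − rank(A − λI), which equals the number of Jordan blocks for λ):
  λ = 1: algebraic multiplicity = 2, geometric multiplicity = 2
  λ = 2: algebraic multiplicity = 1, geometric multiplicity = 1

Determining the block sizes for each eigenvalue:
  λ = 1: gm = am = 2, so every block has size 1 → block sizes [1, 1]
  λ = 2: one block (gm = 1), so the single block has size am = 1 → block sizes [1]

Assembling the blocks gives a Jordan form
J =
  [1, 0, 0]
  [0, 1, 0]
  [0, 0, 2]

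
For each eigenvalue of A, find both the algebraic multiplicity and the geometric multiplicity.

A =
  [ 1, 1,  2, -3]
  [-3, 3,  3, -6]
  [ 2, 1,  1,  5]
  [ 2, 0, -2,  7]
λ = 3: alg = 4, geom = 2

Step 1 — factor the characteristic polynomial to read off the algebraic multiplicities:
  χ_A(x) = (x - 3)^4

Step 2 — compute geometric multiplicities via the rank-nullity identity g(λ) = n − rank(A − λI):
  rank(A − (3)·I) = 2, so dim ker(A − (3)·I) = n − 2 = 2

Summary:
  λ = 3: algebraic multiplicity = 4, geometric multiplicity = 2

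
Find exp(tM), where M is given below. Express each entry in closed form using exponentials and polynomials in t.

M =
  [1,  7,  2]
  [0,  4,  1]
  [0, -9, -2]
e^{tM} =
  [exp(t), 3*t^2*exp(t)/2 + 7*t*exp(t), t^2*exp(t)/2 + 2*t*exp(t)]
  [0, 3*t*exp(t) + exp(t), t*exp(t)]
  [0, -9*t*exp(t), -3*t*exp(t) + exp(t)]

Strategy: write M = P · J · P⁻¹ where J is a Jordan canonical form, so e^{tM} = P · e^{tJ} · P⁻¹, and e^{tJ} can be computed block-by-block.

M has Jordan form
J =
  [1, 1, 0]
  [0, 1, 1]
  [0, 0, 1]
(up to reordering of blocks).

Per-block formulas:
  For a 3×3 Jordan block J_3(1): exp(t · J_3(1)) = e^(1t)·(I + t·N + (t^2/2)·N^2), where N is the 3×3 nilpotent shift.

After assembling e^{tJ} and conjugating by P, we get:

e^{tM} =
  [exp(t), 3*t^2*exp(t)/2 + 7*t*exp(t), t^2*exp(t)/2 + 2*t*exp(t)]
  [0, 3*t*exp(t) + exp(t), t*exp(t)]
  [0, -9*t*exp(t), -3*t*exp(t) + exp(t)]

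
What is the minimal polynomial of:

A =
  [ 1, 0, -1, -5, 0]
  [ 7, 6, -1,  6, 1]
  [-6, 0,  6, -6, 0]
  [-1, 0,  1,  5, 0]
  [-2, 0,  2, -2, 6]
x^4 - 18*x^3 + 108*x^2 - 216*x

The characteristic polynomial is χ_A(x) = x*(x - 6)^4, so the eigenvalues are known. The minimal polynomial is
  m_A(x) = Π_λ (x − λ)^{k_λ}
where k_λ is the size of the *largest* Jordan block for λ (equivalently, the smallest k with (A − λI)^k v = 0 for every generalised eigenvector v of λ).

  λ = 0: largest Jordan block has size 1, contributing (x − 0)
  λ = 6: largest Jordan block has size 3, contributing (x − 6)^3

So m_A(x) = x*(x - 6)^3 = x^4 - 18*x^3 + 108*x^2 - 216*x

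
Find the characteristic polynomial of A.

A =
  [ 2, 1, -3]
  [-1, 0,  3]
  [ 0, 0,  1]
x^3 - 3*x^2 + 3*x - 1

Expanding det(x·I − A) (e.g. by cofactor expansion or by noting that A is similar to its Jordan form J, which has the same characteristic polynomial as A) gives
  χ_A(x) = x^3 - 3*x^2 + 3*x - 1
which factors as (x - 1)^3. The eigenvalues (with algebraic multiplicities) are λ = 1 with multiplicity 3.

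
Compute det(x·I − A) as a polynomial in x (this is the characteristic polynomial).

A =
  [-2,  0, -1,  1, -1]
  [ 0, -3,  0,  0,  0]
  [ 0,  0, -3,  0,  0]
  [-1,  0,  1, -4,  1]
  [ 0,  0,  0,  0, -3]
x^5 + 15*x^4 + 90*x^3 + 270*x^2 + 405*x + 243

Expanding det(x·I − A) (e.g. by cofactor expansion or by noting that A is similar to its Jordan form J, which has the same characteristic polynomial as A) gives
  χ_A(x) = x^5 + 15*x^4 + 90*x^3 + 270*x^2 + 405*x + 243
which factors as (x + 3)^5. The eigenvalues (with algebraic multiplicities) are λ = -3 with multiplicity 5.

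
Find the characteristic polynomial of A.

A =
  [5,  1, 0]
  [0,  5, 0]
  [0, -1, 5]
x^3 - 15*x^2 + 75*x - 125

Expanding det(x·I − A) (e.g. by cofactor expansion or by noting that A is similar to its Jordan form J, which has the same characteristic polynomial as A) gives
  χ_A(x) = x^3 - 15*x^2 + 75*x - 125
which factors as (x - 5)^3. The eigenvalues (with algebraic multiplicities) are λ = 5 with multiplicity 3.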